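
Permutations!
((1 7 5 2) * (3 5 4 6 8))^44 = ((1 7 4 6 8 3 5 2))^44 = (1 8)(2 6)(3 7)(4 5)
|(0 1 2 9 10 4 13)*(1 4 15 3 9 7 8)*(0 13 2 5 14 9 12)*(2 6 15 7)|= 42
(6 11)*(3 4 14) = (3 4 14)(6 11) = [0, 1, 2, 4, 14, 5, 11, 7, 8, 9, 10, 6, 12, 13, 3]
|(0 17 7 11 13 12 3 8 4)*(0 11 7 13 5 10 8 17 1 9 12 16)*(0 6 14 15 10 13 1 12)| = 30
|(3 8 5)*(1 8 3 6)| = 4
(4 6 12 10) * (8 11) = [0, 1, 2, 3, 6, 5, 12, 7, 11, 9, 4, 8, 10] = (4 6 12 10)(8 11)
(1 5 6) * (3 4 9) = [0, 5, 2, 4, 9, 6, 1, 7, 8, 3] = (1 5 6)(3 4 9)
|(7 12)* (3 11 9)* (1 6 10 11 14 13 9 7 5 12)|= |(1 6 10 11 7)(3 14 13 9)(5 12)|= 20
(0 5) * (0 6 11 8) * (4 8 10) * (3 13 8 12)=[5, 1, 2, 13, 12, 6, 11, 7, 0, 9, 4, 10, 3, 8]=(0 5 6 11 10 4 12 3 13 8)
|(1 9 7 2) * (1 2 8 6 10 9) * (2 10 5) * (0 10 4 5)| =|(0 10 9 7 8 6)(2 4 5)| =6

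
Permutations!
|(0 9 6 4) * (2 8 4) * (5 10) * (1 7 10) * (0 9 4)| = 12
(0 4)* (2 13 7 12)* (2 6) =(0 4)(2 13 7 12 6) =[4, 1, 13, 3, 0, 5, 2, 12, 8, 9, 10, 11, 6, 7]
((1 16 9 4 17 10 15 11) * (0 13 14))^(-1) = (0 14 13)(1 11 15 10 17 4 9 16)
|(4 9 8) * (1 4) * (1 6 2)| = |(1 4 9 8 6 2)| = 6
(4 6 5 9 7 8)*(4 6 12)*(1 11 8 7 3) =(1 11 8 6 5 9 3)(4 12) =[0, 11, 2, 1, 12, 9, 5, 7, 6, 3, 10, 8, 4]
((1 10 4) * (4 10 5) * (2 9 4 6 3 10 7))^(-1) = (1 4 9 2 7 10 3 6 5)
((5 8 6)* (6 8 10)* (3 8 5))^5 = (10)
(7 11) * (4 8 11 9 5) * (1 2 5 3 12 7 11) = (1 2 5 4 8)(3 12 7 9) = [0, 2, 5, 12, 8, 4, 6, 9, 1, 3, 10, 11, 7]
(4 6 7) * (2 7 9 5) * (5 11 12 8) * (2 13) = [0, 1, 7, 3, 6, 13, 9, 4, 5, 11, 10, 12, 8, 2] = (2 7 4 6 9 11 12 8 5 13)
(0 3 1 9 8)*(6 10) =(0 3 1 9 8)(6 10) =[3, 9, 2, 1, 4, 5, 10, 7, 0, 8, 6]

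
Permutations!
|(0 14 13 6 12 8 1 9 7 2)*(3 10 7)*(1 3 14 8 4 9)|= 6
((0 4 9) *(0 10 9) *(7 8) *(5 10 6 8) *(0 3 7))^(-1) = ((0 4 3 7 5 10 9 6 8))^(-1) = (0 8 6 9 10 5 7 3 4)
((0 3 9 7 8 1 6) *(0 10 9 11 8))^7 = (0 9 6 8 3 7 10 1 11)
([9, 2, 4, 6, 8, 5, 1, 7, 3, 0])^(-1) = (0 9)(1 6 3 8 4 2)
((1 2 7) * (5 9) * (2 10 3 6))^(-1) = ((1 10 3 6 2 7)(5 9))^(-1) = (1 7 2 6 3 10)(5 9)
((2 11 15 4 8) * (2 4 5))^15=(2 5 15 11)(4 8)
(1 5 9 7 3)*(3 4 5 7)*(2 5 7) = [0, 2, 5, 1, 7, 9, 6, 4, 8, 3] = (1 2 5 9 3)(4 7)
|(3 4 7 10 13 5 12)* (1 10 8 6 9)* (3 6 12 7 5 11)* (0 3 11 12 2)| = |(0 3 4 5 7 8 2)(1 10 13 12 6 9)| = 42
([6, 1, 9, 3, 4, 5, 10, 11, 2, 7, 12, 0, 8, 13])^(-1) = (13)(0 11 7 9 2 8 12 10 6)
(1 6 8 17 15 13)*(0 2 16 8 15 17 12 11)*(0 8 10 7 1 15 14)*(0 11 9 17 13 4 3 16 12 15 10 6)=(0 2 12 9 17 13 10 7 1)(3 16 6 14 11 8 15 4)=[2, 0, 12, 16, 3, 5, 14, 1, 15, 17, 7, 8, 9, 10, 11, 4, 6, 13]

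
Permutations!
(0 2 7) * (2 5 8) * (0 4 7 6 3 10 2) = (0 5 8)(2 6 3 10)(4 7) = [5, 1, 6, 10, 7, 8, 3, 4, 0, 9, 2]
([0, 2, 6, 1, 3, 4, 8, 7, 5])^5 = (1 4 8 2 3 5 6)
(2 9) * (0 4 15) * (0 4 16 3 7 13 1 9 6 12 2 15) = (0 16 3 7 13 1 9 15 4)(2 6 12) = [16, 9, 6, 7, 0, 5, 12, 13, 8, 15, 10, 11, 2, 1, 14, 4, 3]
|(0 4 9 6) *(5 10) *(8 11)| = |(0 4 9 6)(5 10)(8 11)| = 4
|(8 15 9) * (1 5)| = |(1 5)(8 15 9)| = 6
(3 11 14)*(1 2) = (1 2)(3 11 14) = [0, 2, 1, 11, 4, 5, 6, 7, 8, 9, 10, 14, 12, 13, 3]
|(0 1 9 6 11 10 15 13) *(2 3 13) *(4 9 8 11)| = |(0 1 8 11 10 15 2 3 13)(4 9 6)| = 9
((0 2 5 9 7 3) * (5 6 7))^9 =(0 3 7 6 2)(5 9)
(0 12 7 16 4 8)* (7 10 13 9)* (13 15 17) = (0 12 10 15 17 13 9 7 16 4 8) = [12, 1, 2, 3, 8, 5, 6, 16, 0, 7, 15, 11, 10, 9, 14, 17, 4, 13]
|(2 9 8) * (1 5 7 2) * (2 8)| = |(1 5 7 8)(2 9)| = 4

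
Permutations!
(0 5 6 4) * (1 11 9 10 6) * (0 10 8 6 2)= (0 5 1 11 9 8 6 4 10 2)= [5, 11, 0, 3, 10, 1, 4, 7, 6, 8, 2, 9]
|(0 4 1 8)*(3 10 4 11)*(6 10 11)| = 6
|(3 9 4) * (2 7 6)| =3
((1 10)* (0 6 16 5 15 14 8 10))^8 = ((0 6 16 5 15 14 8 10 1))^8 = (0 1 10 8 14 15 5 16 6)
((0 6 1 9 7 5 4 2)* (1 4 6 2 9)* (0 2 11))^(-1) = (0 11)(4 6 5 7 9)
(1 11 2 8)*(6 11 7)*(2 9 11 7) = (1 2 8)(6 7)(9 11) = [0, 2, 8, 3, 4, 5, 7, 6, 1, 11, 10, 9]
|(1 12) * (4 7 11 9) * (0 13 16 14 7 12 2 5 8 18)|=14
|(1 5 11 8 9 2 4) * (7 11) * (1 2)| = |(1 5 7 11 8 9)(2 4)| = 6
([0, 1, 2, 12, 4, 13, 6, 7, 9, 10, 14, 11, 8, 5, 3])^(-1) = [0, 1, 2, 14, 4, 13, 6, 7, 12, 8, 9, 11, 3, 5, 10]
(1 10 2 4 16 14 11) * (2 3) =(1 10 3 2 4 16 14 11) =[0, 10, 4, 2, 16, 5, 6, 7, 8, 9, 3, 1, 12, 13, 11, 15, 14]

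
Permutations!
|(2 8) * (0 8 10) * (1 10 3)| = |(0 8 2 3 1 10)| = 6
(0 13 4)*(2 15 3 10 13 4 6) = [4, 1, 15, 10, 0, 5, 2, 7, 8, 9, 13, 11, 12, 6, 14, 3] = (0 4)(2 15 3 10 13 6)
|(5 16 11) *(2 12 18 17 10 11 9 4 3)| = 11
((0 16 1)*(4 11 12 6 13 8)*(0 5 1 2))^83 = (0 2 16)(1 5)(4 8 13 6 12 11)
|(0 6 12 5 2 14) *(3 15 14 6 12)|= 8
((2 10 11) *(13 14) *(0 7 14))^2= (0 14)(2 11 10)(7 13)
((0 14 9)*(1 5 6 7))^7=((0 14 9)(1 5 6 7))^7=(0 14 9)(1 7 6 5)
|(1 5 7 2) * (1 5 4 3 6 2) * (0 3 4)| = 7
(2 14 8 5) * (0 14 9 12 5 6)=(0 14 8 6)(2 9 12 5)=[14, 1, 9, 3, 4, 2, 0, 7, 6, 12, 10, 11, 5, 13, 8]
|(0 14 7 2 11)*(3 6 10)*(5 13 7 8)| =24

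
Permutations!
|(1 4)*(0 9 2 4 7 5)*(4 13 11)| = 9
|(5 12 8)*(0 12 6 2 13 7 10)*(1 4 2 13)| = |(0 12 8 5 6 13 7 10)(1 4 2)| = 24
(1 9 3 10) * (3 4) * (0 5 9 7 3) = (0 5 9 4)(1 7 3 10) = [5, 7, 2, 10, 0, 9, 6, 3, 8, 4, 1]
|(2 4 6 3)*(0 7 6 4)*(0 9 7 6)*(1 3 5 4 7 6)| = |(0 1 3 2 9 6 5 4 7)| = 9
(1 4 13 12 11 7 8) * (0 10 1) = (0 10 1 4 13 12 11 7 8) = [10, 4, 2, 3, 13, 5, 6, 8, 0, 9, 1, 7, 11, 12]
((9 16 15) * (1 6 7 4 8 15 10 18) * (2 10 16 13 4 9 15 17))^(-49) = (1 8 6 17 7 2 9 10 13 18 4) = ((1 6 7 9 13 4 8 17 2 10 18))^(-49)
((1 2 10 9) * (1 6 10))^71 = ((1 2)(6 10 9))^71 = (1 2)(6 9 10)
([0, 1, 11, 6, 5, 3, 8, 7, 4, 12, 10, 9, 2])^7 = [0, 1, 12, 8, 3, 6, 4, 7, 5, 11, 10, 2, 9]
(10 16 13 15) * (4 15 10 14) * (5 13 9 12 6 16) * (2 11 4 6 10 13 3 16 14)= (2 11 4 15)(3 16 9 12 10 5)(6 14)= [0, 1, 11, 16, 15, 3, 14, 7, 8, 12, 5, 4, 10, 13, 6, 2, 9]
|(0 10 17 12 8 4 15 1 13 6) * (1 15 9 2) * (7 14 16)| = 33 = |(0 10 17 12 8 4 9 2 1 13 6)(7 14 16)|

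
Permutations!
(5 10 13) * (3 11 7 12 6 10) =[0, 1, 2, 11, 4, 3, 10, 12, 8, 9, 13, 7, 6, 5] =(3 11 7 12 6 10 13 5)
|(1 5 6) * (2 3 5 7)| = 6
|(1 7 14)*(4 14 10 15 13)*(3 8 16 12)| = |(1 7 10 15 13 4 14)(3 8 16 12)| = 28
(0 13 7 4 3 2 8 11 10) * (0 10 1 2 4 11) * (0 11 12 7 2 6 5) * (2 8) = (0 13 8 11 1 6 5)(3 4)(7 12) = [13, 6, 2, 4, 3, 0, 5, 12, 11, 9, 10, 1, 7, 8]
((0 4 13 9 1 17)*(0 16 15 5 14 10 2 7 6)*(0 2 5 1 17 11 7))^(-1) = (0 2 6 7 11 1 15 16 17 9 13 4)(5 10 14)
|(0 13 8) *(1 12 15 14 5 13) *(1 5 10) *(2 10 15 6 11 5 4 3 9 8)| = 40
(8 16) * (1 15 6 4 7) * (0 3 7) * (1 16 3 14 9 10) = (0 14 9 10 1 15 6 4)(3 7 16 8) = [14, 15, 2, 7, 0, 5, 4, 16, 3, 10, 1, 11, 12, 13, 9, 6, 8]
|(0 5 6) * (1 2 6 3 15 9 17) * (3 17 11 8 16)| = 6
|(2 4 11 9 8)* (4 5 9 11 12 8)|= |(2 5 9 4 12 8)|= 6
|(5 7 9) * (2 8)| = |(2 8)(5 7 9)| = 6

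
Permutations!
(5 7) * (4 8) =(4 8)(5 7) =[0, 1, 2, 3, 8, 7, 6, 5, 4]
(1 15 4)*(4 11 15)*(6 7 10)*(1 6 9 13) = [0, 4, 2, 3, 6, 5, 7, 10, 8, 13, 9, 15, 12, 1, 14, 11] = (1 4 6 7 10 9 13)(11 15)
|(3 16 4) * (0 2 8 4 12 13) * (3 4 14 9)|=|(0 2 8 14 9 3 16 12 13)|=9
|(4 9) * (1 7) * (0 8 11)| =|(0 8 11)(1 7)(4 9)| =6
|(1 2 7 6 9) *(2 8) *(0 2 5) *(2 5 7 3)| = |(0 5)(1 8 7 6 9)(2 3)| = 10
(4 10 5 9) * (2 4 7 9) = (2 4 10 5)(7 9) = [0, 1, 4, 3, 10, 2, 6, 9, 8, 7, 5]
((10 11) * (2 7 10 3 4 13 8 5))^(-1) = ((2 7 10 11 3 4 13 8 5))^(-1) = (2 5 8 13 4 3 11 10 7)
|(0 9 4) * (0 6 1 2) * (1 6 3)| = |(0 9 4 3 1 2)| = 6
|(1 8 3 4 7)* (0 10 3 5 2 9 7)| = 12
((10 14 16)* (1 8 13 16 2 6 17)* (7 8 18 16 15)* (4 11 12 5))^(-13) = (1 10 6 18 14 17 16 2)(4 5 12 11)(7 15 13 8)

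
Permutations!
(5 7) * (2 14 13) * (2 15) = (2 14 13 15)(5 7) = [0, 1, 14, 3, 4, 7, 6, 5, 8, 9, 10, 11, 12, 15, 13, 2]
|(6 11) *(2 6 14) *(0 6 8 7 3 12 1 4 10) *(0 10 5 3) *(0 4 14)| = |(0 6 11)(1 14 2 8 7 4 5 3 12)| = 9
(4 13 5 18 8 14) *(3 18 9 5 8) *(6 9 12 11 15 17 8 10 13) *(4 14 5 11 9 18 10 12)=(3 10 13 12 9 11 15 17 8 5 4 6 18)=[0, 1, 2, 10, 6, 4, 18, 7, 5, 11, 13, 15, 9, 12, 14, 17, 16, 8, 3]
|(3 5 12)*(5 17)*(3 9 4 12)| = |(3 17 5)(4 12 9)| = 3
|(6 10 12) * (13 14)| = 6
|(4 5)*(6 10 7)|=|(4 5)(6 10 7)|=6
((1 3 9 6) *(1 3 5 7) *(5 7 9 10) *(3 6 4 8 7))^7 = ((1 3 10 5 9 4 8 7))^7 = (1 7 8 4 9 5 10 3)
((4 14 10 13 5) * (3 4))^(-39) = (3 10)(4 13)(5 14)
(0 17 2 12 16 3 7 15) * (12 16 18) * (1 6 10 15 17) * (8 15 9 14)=[1, 6, 16, 7, 4, 5, 10, 17, 15, 14, 9, 11, 18, 13, 8, 0, 3, 2, 12]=(0 1 6 10 9 14 8 15)(2 16 3 7 17)(12 18)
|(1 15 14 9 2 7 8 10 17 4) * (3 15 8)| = 30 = |(1 8 10 17 4)(2 7 3 15 14 9)|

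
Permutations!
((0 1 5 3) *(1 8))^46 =(0 8 1 5 3)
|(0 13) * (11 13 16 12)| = 5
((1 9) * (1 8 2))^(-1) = ((1 9 8 2))^(-1) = (1 2 8 9)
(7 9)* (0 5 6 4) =[5, 1, 2, 3, 0, 6, 4, 9, 8, 7] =(0 5 6 4)(7 9)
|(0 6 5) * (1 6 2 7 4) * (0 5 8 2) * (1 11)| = 7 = |(1 6 8 2 7 4 11)|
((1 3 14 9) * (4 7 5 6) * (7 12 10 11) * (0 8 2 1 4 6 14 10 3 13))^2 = ((0 8 2 1 13)(3 10 11 7 5 14 9 4 12))^2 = (0 2 13 8 1)(3 11 5 9 12 10 7 14 4)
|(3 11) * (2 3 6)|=|(2 3 11 6)|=4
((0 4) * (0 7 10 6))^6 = ((0 4 7 10 6))^6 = (0 4 7 10 6)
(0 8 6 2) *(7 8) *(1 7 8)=(0 8 6 2)(1 7)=[8, 7, 0, 3, 4, 5, 2, 1, 6]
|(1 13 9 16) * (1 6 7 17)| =7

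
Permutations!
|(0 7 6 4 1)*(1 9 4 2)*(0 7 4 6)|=7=|(0 4 9 6 2 1 7)|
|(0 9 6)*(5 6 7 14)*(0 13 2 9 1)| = |(0 1)(2 9 7 14 5 6 13)| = 14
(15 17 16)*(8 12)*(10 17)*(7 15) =(7 15 10 17 16)(8 12) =[0, 1, 2, 3, 4, 5, 6, 15, 12, 9, 17, 11, 8, 13, 14, 10, 7, 16]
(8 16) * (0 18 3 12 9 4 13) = (0 18 3 12 9 4 13)(8 16) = [18, 1, 2, 12, 13, 5, 6, 7, 16, 4, 10, 11, 9, 0, 14, 15, 8, 17, 3]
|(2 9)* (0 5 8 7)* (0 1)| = |(0 5 8 7 1)(2 9)| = 10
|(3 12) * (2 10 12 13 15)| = |(2 10 12 3 13 15)| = 6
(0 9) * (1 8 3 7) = (0 9)(1 8 3 7) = [9, 8, 2, 7, 4, 5, 6, 1, 3, 0]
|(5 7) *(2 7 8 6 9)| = |(2 7 5 8 6 9)| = 6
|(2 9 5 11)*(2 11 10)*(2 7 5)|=6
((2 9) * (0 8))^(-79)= ((0 8)(2 9))^(-79)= (0 8)(2 9)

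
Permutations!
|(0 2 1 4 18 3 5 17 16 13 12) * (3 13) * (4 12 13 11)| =|(0 2 1 12)(3 5 17 16)(4 18 11)| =12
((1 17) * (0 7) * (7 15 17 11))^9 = ((0 15 17 1 11 7))^9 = (0 1)(7 17)(11 15)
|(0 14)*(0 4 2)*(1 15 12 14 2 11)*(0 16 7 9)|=|(0 2 16 7 9)(1 15 12 14 4 11)|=30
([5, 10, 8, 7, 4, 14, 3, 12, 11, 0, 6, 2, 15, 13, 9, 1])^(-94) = (0 14)(1 7 10 12 6 15 3)(2 11 8)(5 9)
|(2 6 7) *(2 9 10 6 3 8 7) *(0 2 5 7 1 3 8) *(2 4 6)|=|(0 4 6 5 7 9 10 2 8 1 3)|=11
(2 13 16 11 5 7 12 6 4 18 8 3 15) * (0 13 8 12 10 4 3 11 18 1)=(0 13 16 18 12 6 3 15 2 8 11 5 7 10 4 1)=[13, 0, 8, 15, 1, 7, 3, 10, 11, 9, 4, 5, 6, 16, 14, 2, 18, 17, 12]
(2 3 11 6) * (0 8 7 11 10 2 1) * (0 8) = [0, 8, 3, 10, 4, 5, 1, 11, 7, 9, 2, 6] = (1 8 7 11 6)(2 3 10)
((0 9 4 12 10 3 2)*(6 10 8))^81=(12)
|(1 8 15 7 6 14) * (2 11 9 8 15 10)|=5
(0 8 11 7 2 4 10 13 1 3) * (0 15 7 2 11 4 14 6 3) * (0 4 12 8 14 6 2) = (0 14 2 6 3 15 7 11)(1 4 10 13)(8 12) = [14, 4, 6, 15, 10, 5, 3, 11, 12, 9, 13, 0, 8, 1, 2, 7]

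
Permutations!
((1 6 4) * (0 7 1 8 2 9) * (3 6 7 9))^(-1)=(0 9)(1 7)(2 8 4 6 3)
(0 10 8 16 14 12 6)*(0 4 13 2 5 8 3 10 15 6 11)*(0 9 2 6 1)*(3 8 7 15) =(0 3 10 8 16 14 12 11 9 2 5 7 15 1)(4 13 6) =[3, 0, 5, 10, 13, 7, 4, 15, 16, 2, 8, 9, 11, 6, 12, 1, 14]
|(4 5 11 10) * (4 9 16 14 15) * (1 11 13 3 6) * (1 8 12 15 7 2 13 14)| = 55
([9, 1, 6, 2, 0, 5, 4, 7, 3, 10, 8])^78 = (0 6 3 10)(2 8 9 4)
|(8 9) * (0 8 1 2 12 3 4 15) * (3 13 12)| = |(0 8 9 1 2 3 4 15)(12 13)| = 8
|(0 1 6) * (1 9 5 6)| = |(0 9 5 6)| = 4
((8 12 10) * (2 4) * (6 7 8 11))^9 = ((2 4)(6 7 8 12 10 11))^9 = (2 4)(6 12)(7 10)(8 11)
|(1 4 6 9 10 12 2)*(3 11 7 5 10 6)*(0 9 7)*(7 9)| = 10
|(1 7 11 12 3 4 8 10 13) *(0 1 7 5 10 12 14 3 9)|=|(0 1 5 10 13 7 11 14 3 4 8 12 9)|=13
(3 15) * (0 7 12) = (0 7 12)(3 15) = [7, 1, 2, 15, 4, 5, 6, 12, 8, 9, 10, 11, 0, 13, 14, 3]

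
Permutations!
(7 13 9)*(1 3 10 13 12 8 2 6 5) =(1 3 10 13 9 7 12 8 2 6 5) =[0, 3, 6, 10, 4, 1, 5, 12, 2, 7, 13, 11, 8, 9]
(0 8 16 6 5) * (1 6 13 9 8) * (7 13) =[1, 6, 2, 3, 4, 0, 5, 13, 16, 8, 10, 11, 12, 9, 14, 15, 7] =(0 1 6 5)(7 13 9 8 16)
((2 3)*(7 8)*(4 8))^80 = ((2 3)(4 8 7))^80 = (4 7 8)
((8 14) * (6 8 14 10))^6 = (14)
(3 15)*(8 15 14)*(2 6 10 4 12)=[0, 1, 6, 14, 12, 5, 10, 7, 15, 9, 4, 11, 2, 13, 8, 3]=(2 6 10 4 12)(3 14 8 15)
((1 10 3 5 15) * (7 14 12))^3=(1 5 10 15 3)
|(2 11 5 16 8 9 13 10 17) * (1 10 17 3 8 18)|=12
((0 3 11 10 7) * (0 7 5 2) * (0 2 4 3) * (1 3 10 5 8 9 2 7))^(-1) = (1 7 2 9 8 10 4 5 11 3)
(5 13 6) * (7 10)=[0, 1, 2, 3, 4, 13, 5, 10, 8, 9, 7, 11, 12, 6]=(5 13 6)(7 10)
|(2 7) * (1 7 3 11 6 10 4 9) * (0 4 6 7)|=4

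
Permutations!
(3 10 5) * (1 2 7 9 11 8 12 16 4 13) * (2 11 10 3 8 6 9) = [0, 11, 7, 3, 13, 8, 9, 2, 12, 10, 5, 6, 16, 1, 14, 15, 4] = (1 11 6 9 10 5 8 12 16 4 13)(2 7)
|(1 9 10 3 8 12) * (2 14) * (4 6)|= 6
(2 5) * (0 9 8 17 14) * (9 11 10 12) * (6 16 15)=[11, 1, 5, 3, 4, 2, 16, 7, 17, 8, 12, 10, 9, 13, 0, 6, 15, 14]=(0 11 10 12 9 8 17 14)(2 5)(6 16 15)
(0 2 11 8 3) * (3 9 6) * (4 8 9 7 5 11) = (0 2 4 8 7 5 11 9 6 3) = [2, 1, 4, 0, 8, 11, 3, 5, 7, 6, 10, 9]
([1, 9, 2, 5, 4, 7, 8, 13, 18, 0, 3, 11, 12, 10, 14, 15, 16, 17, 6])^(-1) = [9, 0, 2, 10, 4, 3, 18, 5, 6, 1, 13, 11, 12, 7, 14, 15, 16, 17, 8]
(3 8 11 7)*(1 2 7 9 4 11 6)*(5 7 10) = (1 2 10 5 7 3 8 6)(4 11 9) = [0, 2, 10, 8, 11, 7, 1, 3, 6, 4, 5, 9]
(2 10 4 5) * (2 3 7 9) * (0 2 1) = (0 2 10 4 5 3 7 9 1) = [2, 0, 10, 7, 5, 3, 6, 9, 8, 1, 4]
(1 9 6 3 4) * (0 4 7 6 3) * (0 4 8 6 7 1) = (0 8 6 4)(1 9 3) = [8, 9, 2, 1, 0, 5, 4, 7, 6, 3]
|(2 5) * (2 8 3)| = 4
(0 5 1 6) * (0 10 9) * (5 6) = (0 6 10 9)(1 5) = [6, 5, 2, 3, 4, 1, 10, 7, 8, 0, 9]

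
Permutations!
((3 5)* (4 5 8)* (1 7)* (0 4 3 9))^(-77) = ((0 4 5 9)(1 7)(3 8))^(-77) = (0 9 5 4)(1 7)(3 8)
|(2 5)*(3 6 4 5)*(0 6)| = 6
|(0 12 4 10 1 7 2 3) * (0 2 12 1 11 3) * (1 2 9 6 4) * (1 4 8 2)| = 12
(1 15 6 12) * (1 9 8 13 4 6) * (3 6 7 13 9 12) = (1 15)(3 6)(4 7 13)(8 9) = [0, 15, 2, 6, 7, 5, 3, 13, 9, 8, 10, 11, 12, 4, 14, 1]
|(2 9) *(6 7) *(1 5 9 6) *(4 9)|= |(1 5 4 9 2 6 7)|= 7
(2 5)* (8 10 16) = (2 5)(8 10 16) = [0, 1, 5, 3, 4, 2, 6, 7, 10, 9, 16, 11, 12, 13, 14, 15, 8]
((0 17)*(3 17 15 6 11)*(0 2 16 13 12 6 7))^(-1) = (0 7 15)(2 17 3 11 6 12 13 16)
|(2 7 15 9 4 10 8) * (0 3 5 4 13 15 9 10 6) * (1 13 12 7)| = 30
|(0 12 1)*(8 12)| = |(0 8 12 1)| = 4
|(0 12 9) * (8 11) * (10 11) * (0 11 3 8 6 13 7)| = |(0 12 9 11 6 13 7)(3 8 10)| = 21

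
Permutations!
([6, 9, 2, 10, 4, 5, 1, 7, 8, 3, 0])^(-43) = (0 10 3 9 1 6)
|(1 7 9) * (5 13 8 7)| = |(1 5 13 8 7 9)| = 6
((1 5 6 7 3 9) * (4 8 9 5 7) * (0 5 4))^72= (9)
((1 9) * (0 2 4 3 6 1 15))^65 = ((0 2 4 3 6 1 9 15))^65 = (0 2 4 3 6 1 9 15)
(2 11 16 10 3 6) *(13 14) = [0, 1, 11, 6, 4, 5, 2, 7, 8, 9, 3, 16, 12, 14, 13, 15, 10] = (2 11 16 10 3 6)(13 14)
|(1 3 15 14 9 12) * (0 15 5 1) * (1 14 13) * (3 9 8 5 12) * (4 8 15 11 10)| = 13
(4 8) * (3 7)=(3 7)(4 8)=[0, 1, 2, 7, 8, 5, 6, 3, 4]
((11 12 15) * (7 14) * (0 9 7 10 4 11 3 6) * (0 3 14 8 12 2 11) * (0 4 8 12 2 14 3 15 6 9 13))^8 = (2 10 11 8 14)(3 7 6)(9 12 15)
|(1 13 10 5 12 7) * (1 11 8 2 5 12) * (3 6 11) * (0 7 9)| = 13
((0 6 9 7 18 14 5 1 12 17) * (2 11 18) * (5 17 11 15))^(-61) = (0 2 12 17 7 1 14 9 5 18 6 15 11)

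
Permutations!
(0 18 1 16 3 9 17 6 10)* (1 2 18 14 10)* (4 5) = [14, 16, 18, 9, 5, 4, 1, 7, 8, 17, 0, 11, 12, 13, 10, 15, 3, 6, 2] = (0 14 10)(1 16 3 9 17 6)(2 18)(4 5)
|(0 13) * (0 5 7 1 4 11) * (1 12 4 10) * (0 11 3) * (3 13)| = |(0 3)(1 10)(4 13 5 7 12)| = 10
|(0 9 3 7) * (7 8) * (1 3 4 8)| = 10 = |(0 9 4 8 7)(1 3)|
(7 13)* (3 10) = (3 10)(7 13) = [0, 1, 2, 10, 4, 5, 6, 13, 8, 9, 3, 11, 12, 7]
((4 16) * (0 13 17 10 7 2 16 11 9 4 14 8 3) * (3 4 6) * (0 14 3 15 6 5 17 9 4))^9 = ((0 13 9 5 17 10 7 2 16 3 14 8)(4 11)(6 15))^9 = (0 3 7 5)(2 17 13 14)(4 11)(6 15)(8 16 10 9)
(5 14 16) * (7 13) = [0, 1, 2, 3, 4, 14, 6, 13, 8, 9, 10, 11, 12, 7, 16, 15, 5] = (5 14 16)(7 13)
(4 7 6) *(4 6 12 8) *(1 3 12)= (1 3 12 8 4 7)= [0, 3, 2, 12, 7, 5, 6, 1, 4, 9, 10, 11, 8]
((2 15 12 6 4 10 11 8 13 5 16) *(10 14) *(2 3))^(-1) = (2 3 16 5 13 8 11 10 14 4 6 12 15) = ((2 15 12 6 4 14 10 11 8 13 5 16 3))^(-1)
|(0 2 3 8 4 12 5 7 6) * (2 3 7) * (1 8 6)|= |(0 3 6)(1 8 4 12 5 2 7)|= 21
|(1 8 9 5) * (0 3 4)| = |(0 3 4)(1 8 9 5)| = 12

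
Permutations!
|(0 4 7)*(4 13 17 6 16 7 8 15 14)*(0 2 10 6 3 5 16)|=|(0 13 17 3 5 16 7 2 10 6)(4 8 15 14)|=20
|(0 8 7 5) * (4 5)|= 5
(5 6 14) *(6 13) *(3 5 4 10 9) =[0, 1, 2, 5, 10, 13, 14, 7, 8, 3, 9, 11, 12, 6, 4] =(3 5 13 6 14 4 10 9)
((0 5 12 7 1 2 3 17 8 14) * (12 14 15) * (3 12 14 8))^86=((0 5 8 15 14)(1 2 12 7)(3 17))^86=(17)(0 5 8 15 14)(1 12)(2 7)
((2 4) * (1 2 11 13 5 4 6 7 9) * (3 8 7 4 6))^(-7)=(1 9 7 8 3 2)(4 5 11 6 13)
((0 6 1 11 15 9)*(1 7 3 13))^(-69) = (0 3 11)(1 9 7)(6 13 15)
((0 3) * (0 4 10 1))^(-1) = (0 1 10 4 3)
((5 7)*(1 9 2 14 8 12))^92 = ((1 9 2 14 8 12)(5 7))^92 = (1 2 8)(9 14 12)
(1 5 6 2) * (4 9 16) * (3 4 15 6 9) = (1 5 9 16 15 6 2)(3 4) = [0, 5, 1, 4, 3, 9, 2, 7, 8, 16, 10, 11, 12, 13, 14, 6, 15]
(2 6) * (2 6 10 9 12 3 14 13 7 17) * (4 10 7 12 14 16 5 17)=(2 7 4 10 9 14 13 12 3 16 5 17)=[0, 1, 7, 16, 10, 17, 6, 4, 8, 14, 9, 11, 3, 12, 13, 15, 5, 2]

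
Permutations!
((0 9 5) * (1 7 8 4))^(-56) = (0 9 5)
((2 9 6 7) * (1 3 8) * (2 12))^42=((1 3 8)(2 9 6 7 12))^42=(2 6 12 9 7)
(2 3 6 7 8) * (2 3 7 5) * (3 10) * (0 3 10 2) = (10)(0 3 6 5)(2 7 8) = [3, 1, 7, 6, 4, 0, 5, 8, 2, 9, 10]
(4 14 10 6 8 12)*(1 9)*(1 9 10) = [0, 10, 2, 3, 14, 5, 8, 7, 12, 9, 6, 11, 4, 13, 1] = (1 10 6 8 12 4 14)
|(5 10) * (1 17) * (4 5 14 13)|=10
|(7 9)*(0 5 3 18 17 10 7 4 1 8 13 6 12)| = 14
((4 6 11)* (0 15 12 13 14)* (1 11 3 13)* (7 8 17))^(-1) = (0 14 13 3 6 4 11 1 12 15)(7 17 8)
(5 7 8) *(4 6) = (4 6)(5 7 8) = [0, 1, 2, 3, 6, 7, 4, 8, 5]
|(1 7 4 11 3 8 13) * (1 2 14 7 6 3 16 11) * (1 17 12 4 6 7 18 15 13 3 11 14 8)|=12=|(1 7 6 11 16 14 18 15 13 2 8 3)(4 17 12)|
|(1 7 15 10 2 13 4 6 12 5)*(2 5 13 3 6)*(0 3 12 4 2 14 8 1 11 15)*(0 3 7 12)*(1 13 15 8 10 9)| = 12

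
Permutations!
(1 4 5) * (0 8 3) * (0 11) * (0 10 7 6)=(0 8 3 11 10 7 6)(1 4 5)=[8, 4, 2, 11, 5, 1, 0, 6, 3, 9, 7, 10]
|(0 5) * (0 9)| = |(0 5 9)| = 3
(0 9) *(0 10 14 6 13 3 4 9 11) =(0 11)(3 4 9 10 14 6 13) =[11, 1, 2, 4, 9, 5, 13, 7, 8, 10, 14, 0, 12, 3, 6]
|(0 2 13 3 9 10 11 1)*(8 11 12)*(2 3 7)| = |(0 3 9 10 12 8 11 1)(2 13 7)| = 24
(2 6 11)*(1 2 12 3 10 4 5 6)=(1 2)(3 10 4 5 6 11 12)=[0, 2, 1, 10, 5, 6, 11, 7, 8, 9, 4, 12, 3]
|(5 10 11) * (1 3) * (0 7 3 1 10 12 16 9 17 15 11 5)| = |(0 7 3 10 5 12 16 9 17 15 11)| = 11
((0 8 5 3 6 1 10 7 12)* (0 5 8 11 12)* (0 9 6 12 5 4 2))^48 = ((0 11 5 3 12 4 2)(1 10 7 9 6))^48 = (0 2 4 12 3 5 11)(1 9 10 6 7)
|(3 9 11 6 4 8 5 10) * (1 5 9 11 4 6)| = |(1 5 10 3 11)(4 8 9)| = 15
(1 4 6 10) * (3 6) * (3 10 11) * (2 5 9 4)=(1 2 5 9 4 10)(3 6 11)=[0, 2, 5, 6, 10, 9, 11, 7, 8, 4, 1, 3]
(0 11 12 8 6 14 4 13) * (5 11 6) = (0 6 14 4 13)(5 11 12 8) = [6, 1, 2, 3, 13, 11, 14, 7, 5, 9, 10, 12, 8, 0, 4]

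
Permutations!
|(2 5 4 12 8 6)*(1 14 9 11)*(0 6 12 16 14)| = |(0 6 2 5 4 16 14 9 11 1)(8 12)| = 10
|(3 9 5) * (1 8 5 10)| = |(1 8 5 3 9 10)| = 6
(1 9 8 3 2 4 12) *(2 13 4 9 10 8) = (1 10 8 3 13 4 12)(2 9) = [0, 10, 9, 13, 12, 5, 6, 7, 3, 2, 8, 11, 1, 4]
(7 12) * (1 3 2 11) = [0, 3, 11, 2, 4, 5, 6, 12, 8, 9, 10, 1, 7] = (1 3 2 11)(7 12)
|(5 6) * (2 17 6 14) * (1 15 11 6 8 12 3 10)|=12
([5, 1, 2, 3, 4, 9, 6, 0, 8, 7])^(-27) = [5, 1, 2, 3, 4, 9, 6, 0, 8, 7]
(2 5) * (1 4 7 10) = (1 4 7 10)(2 5) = [0, 4, 5, 3, 7, 2, 6, 10, 8, 9, 1]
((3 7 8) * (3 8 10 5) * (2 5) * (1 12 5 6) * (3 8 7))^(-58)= (1 2 7 5)(6 10 8 12)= ((1 12 5 8 7 10 2 6))^(-58)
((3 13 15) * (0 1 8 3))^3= (0 3)(1 13)(8 15)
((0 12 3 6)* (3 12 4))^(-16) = ((12)(0 4 3 6))^(-16) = (12)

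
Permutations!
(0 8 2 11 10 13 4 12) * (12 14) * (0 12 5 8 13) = (0 13 4 14 5 8 2 11 10) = [13, 1, 11, 3, 14, 8, 6, 7, 2, 9, 0, 10, 12, 4, 5]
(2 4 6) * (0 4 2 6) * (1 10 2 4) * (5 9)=(0 1 10 2 4)(5 9)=[1, 10, 4, 3, 0, 9, 6, 7, 8, 5, 2]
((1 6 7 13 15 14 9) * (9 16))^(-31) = ((1 6 7 13 15 14 16 9))^(-31) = (1 6 7 13 15 14 16 9)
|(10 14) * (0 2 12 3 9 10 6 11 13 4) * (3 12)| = 10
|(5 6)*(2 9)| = 2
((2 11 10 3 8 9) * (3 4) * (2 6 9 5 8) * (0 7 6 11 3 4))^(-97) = (0 10 11 9 6 7)(2 3)(5 8)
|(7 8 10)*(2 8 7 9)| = 4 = |(2 8 10 9)|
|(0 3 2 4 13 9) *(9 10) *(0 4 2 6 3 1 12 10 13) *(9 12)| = 4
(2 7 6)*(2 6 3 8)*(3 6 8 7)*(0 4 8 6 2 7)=(0 4 8 7 2 3)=[4, 1, 3, 0, 8, 5, 6, 2, 7]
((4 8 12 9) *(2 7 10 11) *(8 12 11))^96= (12)(2 7 10 8 11)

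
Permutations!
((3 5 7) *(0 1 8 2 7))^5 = ((0 1 8 2 7 3 5))^5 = (0 3 2 1 5 7 8)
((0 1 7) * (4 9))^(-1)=(0 7 1)(4 9)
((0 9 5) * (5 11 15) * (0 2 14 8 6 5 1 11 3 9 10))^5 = (0 10)(1 15 11)(3 9)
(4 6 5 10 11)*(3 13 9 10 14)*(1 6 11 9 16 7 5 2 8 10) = [0, 6, 8, 13, 11, 14, 2, 5, 10, 1, 9, 4, 12, 16, 3, 15, 7] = (1 6 2 8 10 9)(3 13 16 7 5 14)(4 11)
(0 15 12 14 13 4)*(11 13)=(0 15 12 14 11 13 4)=[15, 1, 2, 3, 0, 5, 6, 7, 8, 9, 10, 13, 14, 4, 11, 12]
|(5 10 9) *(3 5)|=|(3 5 10 9)|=4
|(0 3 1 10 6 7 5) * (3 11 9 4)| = 10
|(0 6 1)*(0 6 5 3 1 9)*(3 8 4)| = 8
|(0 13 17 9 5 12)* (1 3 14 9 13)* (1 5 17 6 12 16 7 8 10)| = 14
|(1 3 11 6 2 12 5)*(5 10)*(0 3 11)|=14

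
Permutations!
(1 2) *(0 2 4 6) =(0 2 1 4 6) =[2, 4, 1, 3, 6, 5, 0]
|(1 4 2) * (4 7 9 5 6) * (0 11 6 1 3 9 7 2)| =20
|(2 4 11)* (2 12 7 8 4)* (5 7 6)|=|(4 11 12 6 5 7 8)|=7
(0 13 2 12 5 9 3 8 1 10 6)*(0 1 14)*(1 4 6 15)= (0 13 2 12 5 9 3 8 14)(1 10 15)(4 6)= [13, 10, 12, 8, 6, 9, 4, 7, 14, 3, 15, 11, 5, 2, 0, 1]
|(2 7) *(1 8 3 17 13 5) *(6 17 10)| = 8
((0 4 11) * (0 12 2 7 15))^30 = ((0 4 11 12 2 7 15))^30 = (0 11 2 15 4 12 7)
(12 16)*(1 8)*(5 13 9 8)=(1 5 13 9 8)(12 16)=[0, 5, 2, 3, 4, 13, 6, 7, 1, 8, 10, 11, 16, 9, 14, 15, 12]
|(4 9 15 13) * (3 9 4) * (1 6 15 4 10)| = 8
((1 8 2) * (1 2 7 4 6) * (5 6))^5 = ((1 8 7 4 5 6))^5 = (1 6 5 4 7 8)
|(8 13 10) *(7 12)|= |(7 12)(8 13 10)|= 6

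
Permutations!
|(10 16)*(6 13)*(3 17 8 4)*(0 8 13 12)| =|(0 8 4 3 17 13 6 12)(10 16)| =8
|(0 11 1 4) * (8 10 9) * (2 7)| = 12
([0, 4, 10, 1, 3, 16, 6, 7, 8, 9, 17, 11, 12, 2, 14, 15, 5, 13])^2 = [0, 3, 17, 4, 1, 5, 6, 7, 8, 9, 13, 11, 12, 10, 14, 15, 16, 2]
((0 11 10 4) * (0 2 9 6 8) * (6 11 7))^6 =(0 6)(2 9 11 10 4)(7 8)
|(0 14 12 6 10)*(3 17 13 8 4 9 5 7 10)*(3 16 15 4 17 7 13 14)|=|(0 3 7 10)(4 9 5 13 8 17 14 12 6 16 15)|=44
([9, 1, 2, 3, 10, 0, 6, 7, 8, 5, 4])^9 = (4 10)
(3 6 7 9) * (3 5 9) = (3 6 7)(5 9) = [0, 1, 2, 6, 4, 9, 7, 3, 8, 5]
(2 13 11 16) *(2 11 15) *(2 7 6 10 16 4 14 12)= (2 13 15 7 6 10 16 11 4 14 12)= [0, 1, 13, 3, 14, 5, 10, 6, 8, 9, 16, 4, 2, 15, 12, 7, 11]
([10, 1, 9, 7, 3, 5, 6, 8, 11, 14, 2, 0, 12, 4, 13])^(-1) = (0 11 8 7 3 4 13 14 9 2 10)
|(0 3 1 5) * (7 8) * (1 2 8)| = |(0 3 2 8 7 1 5)| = 7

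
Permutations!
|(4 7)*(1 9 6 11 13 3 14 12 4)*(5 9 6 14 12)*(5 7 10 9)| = 11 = |(1 6 11 13 3 12 4 10 9 14 7)|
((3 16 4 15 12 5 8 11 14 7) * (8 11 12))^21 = (3 16 4 15 8 12 5 11 14 7)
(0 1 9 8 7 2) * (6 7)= [1, 9, 0, 3, 4, 5, 7, 2, 6, 8]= (0 1 9 8 6 7 2)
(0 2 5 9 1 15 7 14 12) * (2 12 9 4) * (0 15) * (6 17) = (0 12 15 7 14 9 1)(2 5 4)(6 17) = [12, 0, 5, 3, 2, 4, 17, 14, 8, 1, 10, 11, 15, 13, 9, 7, 16, 6]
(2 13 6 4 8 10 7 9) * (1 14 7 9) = (1 14 7)(2 13 6 4 8 10 9) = [0, 14, 13, 3, 8, 5, 4, 1, 10, 2, 9, 11, 12, 6, 7]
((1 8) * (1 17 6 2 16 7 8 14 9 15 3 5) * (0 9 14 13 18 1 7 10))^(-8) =(0 5 6)(1 13 18)(2 9 7)(3 17 10)(8 16 15)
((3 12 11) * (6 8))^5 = (3 11 12)(6 8)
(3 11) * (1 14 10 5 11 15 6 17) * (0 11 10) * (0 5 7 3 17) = (0 11 17 1 14 5 10 7 3 15 6) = [11, 14, 2, 15, 4, 10, 0, 3, 8, 9, 7, 17, 12, 13, 5, 6, 16, 1]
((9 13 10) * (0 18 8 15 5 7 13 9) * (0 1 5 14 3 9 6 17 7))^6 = (0 9 1 14 13 8 17)(3 10 15 7 18 6 5) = ((0 18 8 15 14 3 9 6 17 7 13 10 1 5))^6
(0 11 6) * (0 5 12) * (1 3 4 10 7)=(0 11 6 5 12)(1 3 4 10 7)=[11, 3, 2, 4, 10, 12, 5, 1, 8, 9, 7, 6, 0]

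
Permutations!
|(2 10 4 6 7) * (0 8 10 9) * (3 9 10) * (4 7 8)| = 6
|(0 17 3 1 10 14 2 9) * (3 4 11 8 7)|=12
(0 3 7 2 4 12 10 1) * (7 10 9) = [3, 0, 4, 10, 12, 5, 6, 2, 8, 7, 1, 11, 9] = (0 3 10 1)(2 4 12 9 7)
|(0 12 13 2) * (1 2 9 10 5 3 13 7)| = 5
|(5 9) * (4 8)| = 2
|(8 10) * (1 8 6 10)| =|(1 8)(6 10)| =2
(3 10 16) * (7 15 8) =(3 10 16)(7 15 8) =[0, 1, 2, 10, 4, 5, 6, 15, 7, 9, 16, 11, 12, 13, 14, 8, 3]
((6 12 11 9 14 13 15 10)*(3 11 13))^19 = ((3 11 9 14)(6 12 13 15 10))^19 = (3 14 9 11)(6 10 15 13 12)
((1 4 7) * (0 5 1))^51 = (0 5 1 4 7) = ((0 5 1 4 7))^51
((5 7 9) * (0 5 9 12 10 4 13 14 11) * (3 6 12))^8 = (0 13 12 7 11 4 6 5 14 10 3)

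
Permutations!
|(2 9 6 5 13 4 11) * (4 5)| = 10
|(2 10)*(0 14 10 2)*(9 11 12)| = |(0 14 10)(9 11 12)| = 3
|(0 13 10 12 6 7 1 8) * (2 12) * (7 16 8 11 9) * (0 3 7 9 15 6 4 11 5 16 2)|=6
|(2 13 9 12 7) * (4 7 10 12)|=10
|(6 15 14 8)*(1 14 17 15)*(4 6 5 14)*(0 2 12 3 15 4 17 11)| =|(0 2 12 3 15 11)(1 17 4 6)(5 14 8)| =12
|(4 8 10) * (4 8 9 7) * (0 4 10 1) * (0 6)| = 8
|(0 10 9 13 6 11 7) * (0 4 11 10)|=12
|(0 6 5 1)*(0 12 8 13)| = |(0 6 5 1 12 8 13)| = 7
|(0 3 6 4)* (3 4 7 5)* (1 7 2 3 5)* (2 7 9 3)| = 10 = |(0 4)(1 9 3 6 7)|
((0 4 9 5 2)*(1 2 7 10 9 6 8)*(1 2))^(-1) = ((0 4 6 8 2)(5 7 10 9))^(-1) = (0 2 8 6 4)(5 9 10 7)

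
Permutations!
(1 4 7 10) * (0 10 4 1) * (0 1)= [10, 0, 2, 3, 7, 5, 6, 4, 8, 9, 1]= (0 10 1)(4 7)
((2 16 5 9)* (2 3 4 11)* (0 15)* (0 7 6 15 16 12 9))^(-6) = ((0 16 5)(2 12 9 3 4 11)(6 15 7))^(-6) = (16)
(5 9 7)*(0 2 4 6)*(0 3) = (0 2 4 6 3)(5 9 7) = [2, 1, 4, 0, 6, 9, 3, 5, 8, 7]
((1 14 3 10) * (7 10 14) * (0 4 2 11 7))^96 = ((0 4 2 11 7 10 1)(3 14))^96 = (14)(0 10 11 4 1 7 2)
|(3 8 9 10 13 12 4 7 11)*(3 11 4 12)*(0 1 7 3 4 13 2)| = |(0 1 7 13 4 3 8 9 10 2)| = 10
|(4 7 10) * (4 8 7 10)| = 4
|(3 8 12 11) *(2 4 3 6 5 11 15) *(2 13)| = |(2 4 3 8 12 15 13)(5 11 6)| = 21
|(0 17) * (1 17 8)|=|(0 8 1 17)|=4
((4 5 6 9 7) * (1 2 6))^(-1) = (1 5 4 7 9 6 2)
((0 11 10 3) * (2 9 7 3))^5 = ((0 11 10 2 9 7 3))^5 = (0 7 2 11 3 9 10)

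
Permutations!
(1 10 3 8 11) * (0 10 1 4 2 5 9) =(0 10 3 8 11 4 2 5 9) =[10, 1, 5, 8, 2, 9, 6, 7, 11, 0, 3, 4]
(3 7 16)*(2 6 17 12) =(2 6 17 12)(3 7 16) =[0, 1, 6, 7, 4, 5, 17, 16, 8, 9, 10, 11, 2, 13, 14, 15, 3, 12]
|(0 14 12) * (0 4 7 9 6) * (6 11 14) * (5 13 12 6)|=10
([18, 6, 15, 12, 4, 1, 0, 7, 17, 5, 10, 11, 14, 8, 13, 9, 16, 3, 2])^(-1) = (0 6 1 5 9 15 2 18)(3 17 8 13 14 12)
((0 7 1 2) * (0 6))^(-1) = (0 6 2 1 7)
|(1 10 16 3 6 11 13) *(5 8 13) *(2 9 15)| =|(1 10 16 3 6 11 5 8 13)(2 9 15)| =9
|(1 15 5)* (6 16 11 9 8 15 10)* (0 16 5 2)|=28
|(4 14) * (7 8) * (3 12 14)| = 4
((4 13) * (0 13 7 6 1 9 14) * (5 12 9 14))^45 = (0 7 14 4 1 13 6)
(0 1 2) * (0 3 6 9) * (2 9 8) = [1, 9, 3, 6, 4, 5, 8, 7, 2, 0] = (0 1 9)(2 3 6 8)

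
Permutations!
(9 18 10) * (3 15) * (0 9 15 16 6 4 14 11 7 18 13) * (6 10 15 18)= (0 9 13)(3 16 10 18 15)(4 14 11 7 6)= [9, 1, 2, 16, 14, 5, 4, 6, 8, 13, 18, 7, 12, 0, 11, 3, 10, 17, 15]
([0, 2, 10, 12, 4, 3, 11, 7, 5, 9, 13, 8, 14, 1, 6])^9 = [0, 2, 10, 14, 4, 12, 8, 7, 3, 9, 13, 5, 6, 1, 11]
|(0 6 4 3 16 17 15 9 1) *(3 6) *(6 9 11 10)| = 11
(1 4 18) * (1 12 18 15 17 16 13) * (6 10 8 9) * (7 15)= (1 4 7 15 17 16 13)(6 10 8 9)(12 18)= [0, 4, 2, 3, 7, 5, 10, 15, 9, 6, 8, 11, 18, 1, 14, 17, 13, 16, 12]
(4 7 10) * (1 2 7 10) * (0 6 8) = (0 6 8)(1 2 7)(4 10) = [6, 2, 7, 3, 10, 5, 8, 1, 0, 9, 4]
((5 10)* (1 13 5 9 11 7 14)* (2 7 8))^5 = (1 11)(2 5)(7 10)(8 13)(9 14)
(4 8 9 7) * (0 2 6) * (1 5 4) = (0 2 6)(1 5 4 8 9 7) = [2, 5, 6, 3, 8, 4, 0, 1, 9, 7]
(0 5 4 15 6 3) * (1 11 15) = [5, 11, 2, 0, 1, 4, 3, 7, 8, 9, 10, 15, 12, 13, 14, 6] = (0 5 4 1 11 15 6 3)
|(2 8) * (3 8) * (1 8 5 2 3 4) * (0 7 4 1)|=15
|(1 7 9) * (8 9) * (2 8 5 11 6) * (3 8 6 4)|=8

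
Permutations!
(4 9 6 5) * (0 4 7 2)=[4, 1, 0, 3, 9, 7, 5, 2, 8, 6]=(0 4 9 6 5 7 2)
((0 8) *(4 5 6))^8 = ((0 8)(4 5 6))^8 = (8)(4 6 5)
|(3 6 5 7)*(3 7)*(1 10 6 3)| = 4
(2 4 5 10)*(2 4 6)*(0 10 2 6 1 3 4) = (0 10)(1 3 4 5 2) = [10, 3, 1, 4, 5, 2, 6, 7, 8, 9, 0]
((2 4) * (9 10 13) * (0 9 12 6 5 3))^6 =((0 9 10 13 12 6 5 3)(2 4))^6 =(0 5 12 10)(3 6 13 9)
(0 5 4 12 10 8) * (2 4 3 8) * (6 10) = [5, 1, 4, 8, 12, 3, 10, 7, 0, 9, 2, 11, 6] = (0 5 3 8)(2 4 12 6 10)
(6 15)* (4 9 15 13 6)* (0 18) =(0 18)(4 9 15)(6 13) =[18, 1, 2, 3, 9, 5, 13, 7, 8, 15, 10, 11, 12, 6, 14, 4, 16, 17, 0]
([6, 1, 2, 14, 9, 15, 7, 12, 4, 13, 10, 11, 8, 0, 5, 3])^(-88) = [0, 1, 2, 3, 4, 5, 6, 7, 8, 9, 10, 11, 12, 13, 14, 15]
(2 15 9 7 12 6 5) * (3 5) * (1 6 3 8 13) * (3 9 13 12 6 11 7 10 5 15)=[0, 11, 3, 15, 4, 2, 8, 6, 12, 10, 5, 7, 9, 1, 14, 13]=(1 11 7 6 8 12 9 10 5 2 3 15 13)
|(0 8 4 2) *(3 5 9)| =|(0 8 4 2)(3 5 9)| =12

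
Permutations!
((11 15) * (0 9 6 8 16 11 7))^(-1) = ((0 9 6 8 16 11 15 7))^(-1) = (0 7 15 11 16 8 6 9)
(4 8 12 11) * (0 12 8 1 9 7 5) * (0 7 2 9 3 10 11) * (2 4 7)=[12, 3, 9, 10, 1, 2, 6, 5, 8, 4, 11, 7, 0]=(0 12)(1 3 10 11 7 5 2 9 4)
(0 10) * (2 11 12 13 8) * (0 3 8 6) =(0 10 3 8 2 11 12 13 6) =[10, 1, 11, 8, 4, 5, 0, 7, 2, 9, 3, 12, 13, 6]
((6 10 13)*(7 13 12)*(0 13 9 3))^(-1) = ((0 13 6 10 12 7 9 3))^(-1) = (0 3 9 7 12 10 6 13)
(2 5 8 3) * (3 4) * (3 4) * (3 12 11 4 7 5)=[0, 1, 3, 2, 7, 8, 6, 5, 12, 9, 10, 4, 11]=(2 3)(4 7 5 8 12 11)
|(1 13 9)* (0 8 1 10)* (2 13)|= |(0 8 1 2 13 9 10)|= 7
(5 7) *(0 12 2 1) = (0 12 2 1)(5 7) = [12, 0, 1, 3, 4, 7, 6, 5, 8, 9, 10, 11, 2]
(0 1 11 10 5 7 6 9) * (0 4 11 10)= (0 1 10 5 7 6 9 4 11)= [1, 10, 2, 3, 11, 7, 9, 6, 8, 4, 5, 0]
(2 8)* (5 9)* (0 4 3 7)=(0 4 3 7)(2 8)(5 9)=[4, 1, 8, 7, 3, 9, 6, 0, 2, 5]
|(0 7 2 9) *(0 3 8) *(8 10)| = 7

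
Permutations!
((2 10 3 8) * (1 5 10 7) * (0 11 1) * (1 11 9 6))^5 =(11)(0 10)(1 2)(3 9)(5 7)(6 8)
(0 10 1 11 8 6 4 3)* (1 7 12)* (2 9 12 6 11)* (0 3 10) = (1 2 9 12)(4 10 7 6)(8 11) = [0, 2, 9, 3, 10, 5, 4, 6, 11, 12, 7, 8, 1]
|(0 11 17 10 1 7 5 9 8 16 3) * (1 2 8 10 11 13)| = 22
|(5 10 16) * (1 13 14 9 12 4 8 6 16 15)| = 12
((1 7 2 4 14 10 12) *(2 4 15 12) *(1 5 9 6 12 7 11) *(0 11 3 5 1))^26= (1 5 6)(2 7 14)(3 9 12)(4 10 15)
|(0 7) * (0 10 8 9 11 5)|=7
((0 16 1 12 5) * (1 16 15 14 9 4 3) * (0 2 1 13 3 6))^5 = ((16)(0 15 14 9 4 6)(1 12 5 2)(3 13))^5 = (16)(0 6 4 9 14 15)(1 12 5 2)(3 13)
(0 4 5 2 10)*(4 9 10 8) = (0 9 10)(2 8 4 5) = [9, 1, 8, 3, 5, 2, 6, 7, 4, 10, 0]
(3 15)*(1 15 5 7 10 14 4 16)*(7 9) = [0, 15, 2, 5, 16, 9, 6, 10, 8, 7, 14, 11, 12, 13, 4, 3, 1] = (1 15 3 5 9 7 10 14 4 16)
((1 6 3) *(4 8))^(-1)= (1 3 6)(4 8)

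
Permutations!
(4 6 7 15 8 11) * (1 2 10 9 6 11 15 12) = (1 2 10 9 6 7 12)(4 11)(8 15) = [0, 2, 10, 3, 11, 5, 7, 12, 15, 6, 9, 4, 1, 13, 14, 8]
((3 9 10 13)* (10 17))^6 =(3 9 17 10 13)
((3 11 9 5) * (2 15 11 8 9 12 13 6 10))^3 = (2 12 10 11 6 15 13)(3 5 9 8)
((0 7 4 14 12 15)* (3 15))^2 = ((0 7 4 14 12 3 15))^2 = (0 4 12 15 7 14 3)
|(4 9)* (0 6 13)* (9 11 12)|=12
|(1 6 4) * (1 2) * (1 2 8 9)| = |(1 6 4 8 9)| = 5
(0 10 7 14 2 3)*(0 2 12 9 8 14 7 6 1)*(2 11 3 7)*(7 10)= (0 7 2 10 6 1)(3 11)(8 14 12 9)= [7, 0, 10, 11, 4, 5, 1, 2, 14, 8, 6, 3, 9, 13, 12]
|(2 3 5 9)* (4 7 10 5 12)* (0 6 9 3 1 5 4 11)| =9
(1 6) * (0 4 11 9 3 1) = (0 4 11 9 3 1 6) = [4, 6, 2, 1, 11, 5, 0, 7, 8, 3, 10, 9]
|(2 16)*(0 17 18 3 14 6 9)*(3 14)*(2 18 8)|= 9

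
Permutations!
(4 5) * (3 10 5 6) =(3 10 5 4 6) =[0, 1, 2, 10, 6, 4, 3, 7, 8, 9, 5]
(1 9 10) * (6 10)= (1 9 6 10)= [0, 9, 2, 3, 4, 5, 10, 7, 8, 6, 1]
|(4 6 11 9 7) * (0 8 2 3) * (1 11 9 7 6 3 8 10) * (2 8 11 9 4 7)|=14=|(0 10 1 9 6 4 3)(2 11)|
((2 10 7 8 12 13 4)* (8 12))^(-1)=(2 4 13 12 7 10)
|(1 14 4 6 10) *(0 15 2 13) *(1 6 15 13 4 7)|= |(0 13)(1 14 7)(2 4 15)(6 10)|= 6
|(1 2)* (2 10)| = |(1 10 2)| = 3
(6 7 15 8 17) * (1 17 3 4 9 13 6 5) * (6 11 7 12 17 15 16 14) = (1 15 8 3 4 9 13 11 7 16 14 6 12 17 5) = [0, 15, 2, 4, 9, 1, 12, 16, 3, 13, 10, 7, 17, 11, 6, 8, 14, 5]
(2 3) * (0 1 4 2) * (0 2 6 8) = (0 1 4 6 8)(2 3) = [1, 4, 3, 2, 6, 5, 8, 7, 0]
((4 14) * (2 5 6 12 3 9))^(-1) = (2 9 3 12 6 5)(4 14)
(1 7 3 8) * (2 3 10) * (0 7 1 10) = [7, 1, 3, 8, 4, 5, 6, 0, 10, 9, 2] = (0 7)(2 3 8 10)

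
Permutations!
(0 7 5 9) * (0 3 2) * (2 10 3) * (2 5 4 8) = [7, 1, 0, 10, 8, 9, 6, 4, 2, 5, 3] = (0 7 4 8 2)(3 10)(5 9)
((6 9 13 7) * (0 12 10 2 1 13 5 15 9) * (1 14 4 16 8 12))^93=((0 1 13 7 6)(2 14 4 16 8 12 10)(5 15 9))^93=(0 7 1 6 13)(2 4 8 10 14 16 12)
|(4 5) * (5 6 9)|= |(4 6 9 5)|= 4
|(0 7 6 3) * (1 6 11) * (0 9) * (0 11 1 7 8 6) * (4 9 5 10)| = |(0 8 6 3 5 10 4 9 11 7 1)| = 11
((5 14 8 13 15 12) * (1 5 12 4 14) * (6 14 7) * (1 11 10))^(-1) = ((1 5 11 10)(4 7 6 14 8 13 15))^(-1) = (1 10 11 5)(4 15 13 8 14 6 7)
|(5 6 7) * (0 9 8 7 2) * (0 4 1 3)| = 10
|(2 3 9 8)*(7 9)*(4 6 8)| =7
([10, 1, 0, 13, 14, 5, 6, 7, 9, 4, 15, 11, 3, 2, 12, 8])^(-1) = (0 2 13 3 12 14 4 9 8 15 10)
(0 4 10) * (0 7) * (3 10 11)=(0 4 11 3 10 7)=[4, 1, 2, 10, 11, 5, 6, 0, 8, 9, 7, 3]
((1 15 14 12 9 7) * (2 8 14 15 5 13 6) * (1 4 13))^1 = (15)(1 5)(2 8 14 12 9 7 4 13 6)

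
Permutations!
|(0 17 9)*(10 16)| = |(0 17 9)(10 16)| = 6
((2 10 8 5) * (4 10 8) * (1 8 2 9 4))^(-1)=((1 8 5 9 4 10))^(-1)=(1 10 4 9 5 8)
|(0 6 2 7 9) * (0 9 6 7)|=|(9)(0 7 6 2)|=4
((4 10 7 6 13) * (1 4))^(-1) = ((1 4 10 7 6 13))^(-1) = (1 13 6 7 10 4)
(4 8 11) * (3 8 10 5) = (3 8 11 4 10 5) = [0, 1, 2, 8, 10, 3, 6, 7, 11, 9, 5, 4]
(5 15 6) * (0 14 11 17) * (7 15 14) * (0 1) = [7, 0, 2, 3, 4, 14, 5, 15, 8, 9, 10, 17, 12, 13, 11, 6, 16, 1] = (0 7 15 6 5 14 11 17 1)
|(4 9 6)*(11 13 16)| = |(4 9 6)(11 13 16)| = 3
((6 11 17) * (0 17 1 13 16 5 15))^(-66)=((0 17 6 11 1 13 16 5 15))^(-66)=(0 16 11)(1 17 5)(6 15 13)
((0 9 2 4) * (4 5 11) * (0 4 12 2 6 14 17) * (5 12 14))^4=(0 11 9 14 6 17 5)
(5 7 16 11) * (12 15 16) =[0, 1, 2, 3, 4, 7, 6, 12, 8, 9, 10, 5, 15, 13, 14, 16, 11] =(5 7 12 15 16 11)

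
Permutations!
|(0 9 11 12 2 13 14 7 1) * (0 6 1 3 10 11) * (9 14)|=10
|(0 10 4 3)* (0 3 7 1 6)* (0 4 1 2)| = 7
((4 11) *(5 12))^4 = (12) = ((4 11)(5 12))^4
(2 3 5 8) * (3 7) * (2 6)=(2 7 3 5 8 6)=[0, 1, 7, 5, 4, 8, 2, 3, 6]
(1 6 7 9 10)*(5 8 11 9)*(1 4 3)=(1 6 7 5 8 11 9 10 4 3)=[0, 6, 2, 1, 3, 8, 7, 5, 11, 10, 4, 9]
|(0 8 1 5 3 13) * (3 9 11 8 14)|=|(0 14 3 13)(1 5 9 11 8)|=20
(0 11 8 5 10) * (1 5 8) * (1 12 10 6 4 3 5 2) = (0 11 12 10)(1 2)(3 5 6 4) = [11, 2, 1, 5, 3, 6, 4, 7, 8, 9, 0, 12, 10]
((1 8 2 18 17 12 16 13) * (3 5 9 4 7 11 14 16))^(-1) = ((1 8 2 18 17 12 3 5 9 4 7 11 14 16 13))^(-1) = (1 13 16 14 11 7 4 9 5 3 12 17 18 2 8)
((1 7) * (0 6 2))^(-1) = ((0 6 2)(1 7))^(-1) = (0 2 6)(1 7)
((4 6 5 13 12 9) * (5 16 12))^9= ((4 6 16 12 9)(5 13))^9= (4 9 12 16 6)(5 13)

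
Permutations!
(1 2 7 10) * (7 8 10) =(1 2 8 10) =[0, 2, 8, 3, 4, 5, 6, 7, 10, 9, 1]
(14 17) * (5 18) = [0, 1, 2, 3, 4, 18, 6, 7, 8, 9, 10, 11, 12, 13, 17, 15, 16, 14, 5] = (5 18)(14 17)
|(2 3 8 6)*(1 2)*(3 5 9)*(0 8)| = 8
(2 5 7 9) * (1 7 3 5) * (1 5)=(1 7 9 2 5 3)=[0, 7, 5, 1, 4, 3, 6, 9, 8, 2]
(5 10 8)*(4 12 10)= (4 12 10 8 5)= [0, 1, 2, 3, 12, 4, 6, 7, 5, 9, 8, 11, 10]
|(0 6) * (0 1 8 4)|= 5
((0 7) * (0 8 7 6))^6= (8)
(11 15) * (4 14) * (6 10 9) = (4 14)(6 10 9)(11 15) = [0, 1, 2, 3, 14, 5, 10, 7, 8, 6, 9, 15, 12, 13, 4, 11]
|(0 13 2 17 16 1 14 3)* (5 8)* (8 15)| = |(0 13 2 17 16 1 14 3)(5 15 8)| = 24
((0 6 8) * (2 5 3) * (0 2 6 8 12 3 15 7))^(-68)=((0 8 2 5 15 7)(3 6 12))^(-68)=(0 15 2)(3 6 12)(5 8 7)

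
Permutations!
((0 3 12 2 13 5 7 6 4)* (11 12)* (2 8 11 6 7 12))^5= (0 3 6 4)(2 11 8 12 5 13)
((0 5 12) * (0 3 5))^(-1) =(3 12 5)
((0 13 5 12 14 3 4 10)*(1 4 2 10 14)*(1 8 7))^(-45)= ((0 13 5 12 8 7 1 4 14 3 2 10))^(-45)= (0 12 1 3)(2 13 8 4)(5 7 14 10)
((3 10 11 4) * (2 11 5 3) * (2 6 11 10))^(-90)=((2 10 5 3)(4 6 11))^(-90)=(11)(2 5)(3 10)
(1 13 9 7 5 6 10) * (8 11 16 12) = (1 13 9 7 5 6 10)(8 11 16 12) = [0, 13, 2, 3, 4, 6, 10, 5, 11, 7, 1, 16, 8, 9, 14, 15, 12]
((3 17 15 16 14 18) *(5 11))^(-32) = ((3 17 15 16 14 18)(5 11))^(-32) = (3 14 15)(16 17 18)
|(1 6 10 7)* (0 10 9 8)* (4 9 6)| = 7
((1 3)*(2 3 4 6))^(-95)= (6)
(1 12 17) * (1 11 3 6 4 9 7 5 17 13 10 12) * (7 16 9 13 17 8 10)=(3 6 4 13 7 5 8 10 12 17 11)(9 16)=[0, 1, 2, 6, 13, 8, 4, 5, 10, 16, 12, 3, 17, 7, 14, 15, 9, 11]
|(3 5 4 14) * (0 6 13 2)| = |(0 6 13 2)(3 5 4 14)| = 4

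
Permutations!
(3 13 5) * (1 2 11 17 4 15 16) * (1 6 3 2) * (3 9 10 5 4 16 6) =(2 11 17 16 3 13 4 15 6 9 10 5) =[0, 1, 11, 13, 15, 2, 9, 7, 8, 10, 5, 17, 12, 4, 14, 6, 3, 16]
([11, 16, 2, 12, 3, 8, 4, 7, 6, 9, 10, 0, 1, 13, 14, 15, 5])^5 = (0 11)(1 4 5 12 6 16 3 8)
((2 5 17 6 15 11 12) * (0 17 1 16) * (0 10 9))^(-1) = ((0 17 6 15 11 12 2 5 1 16 10 9))^(-1) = (0 9 10 16 1 5 2 12 11 15 6 17)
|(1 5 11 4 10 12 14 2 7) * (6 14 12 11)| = |(1 5 6 14 2 7)(4 10 11)| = 6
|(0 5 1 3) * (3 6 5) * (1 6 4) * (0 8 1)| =10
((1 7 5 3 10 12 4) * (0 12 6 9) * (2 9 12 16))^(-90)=(0 2)(1 12 10 5)(3 7 4 6)(9 16)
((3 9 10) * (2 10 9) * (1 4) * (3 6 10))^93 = ((1 4)(2 3)(6 10))^93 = (1 4)(2 3)(6 10)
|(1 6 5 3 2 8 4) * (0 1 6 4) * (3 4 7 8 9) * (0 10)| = |(0 1 7 8 10)(2 9 3)(4 6 5)| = 15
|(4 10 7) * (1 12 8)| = 3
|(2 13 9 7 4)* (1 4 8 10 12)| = |(1 4 2 13 9 7 8 10 12)| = 9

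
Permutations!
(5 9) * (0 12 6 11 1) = (0 12 6 11 1)(5 9) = [12, 0, 2, 3, 4, 9, 11, 7, 8, 5, 10, 1, 6]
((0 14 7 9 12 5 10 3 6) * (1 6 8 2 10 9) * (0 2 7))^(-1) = ((0 14)(1 6 2 10 3 8 7)(5 9 12))^(-1) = (0 14)(1 7 8 3 10 2 6)(5 12 9)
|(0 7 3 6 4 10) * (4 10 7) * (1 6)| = 7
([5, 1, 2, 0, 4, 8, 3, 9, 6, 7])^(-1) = (0 3 6 8 5)(7 9)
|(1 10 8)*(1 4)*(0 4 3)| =|(0 4 1 10 8 3)| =6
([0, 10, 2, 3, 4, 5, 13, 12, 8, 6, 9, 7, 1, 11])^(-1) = [0, 12, 2, 3, 4, 5, 9, 11, 8, 10, 1, 13, 7, 6]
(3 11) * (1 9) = [0, 9, 2, 11, 4, 5, 6, 7, 8, 1, 10, 3] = (1 9)(3 11)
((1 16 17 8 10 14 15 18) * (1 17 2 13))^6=((1 16 2 13)(8 10 14 15 18 17))^6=(18)(1 2)(13 16)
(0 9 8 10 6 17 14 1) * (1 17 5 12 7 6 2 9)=[1, 0, 9, 3, 4, 12, 5, 6, 10, 8, 2, 11, 7, 13, 17, 15, 16, 14]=(0 1)(2 9 8 10)(5 12 7 6)(14 17)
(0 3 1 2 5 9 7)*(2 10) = (0 3 1 10 2 5 9 7) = [3, 10, 5, 1, 4, 9, 6, 0, 8, 7, 2]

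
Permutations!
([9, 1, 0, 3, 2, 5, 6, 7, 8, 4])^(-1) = (0 2 4 9)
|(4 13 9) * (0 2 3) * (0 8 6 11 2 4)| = 20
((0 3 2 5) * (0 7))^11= ((0 3 2 5 7))^11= (0 3 2 5 7)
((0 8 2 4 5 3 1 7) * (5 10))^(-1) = ((0 8 2 4 10 5 3 1 7))^(-1) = (0 7 1 3 5 10 4 2 8)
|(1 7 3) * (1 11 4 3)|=|(1 7)(3 11 4)|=6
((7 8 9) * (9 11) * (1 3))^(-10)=((1 3)(7 8 11 9))^(-10)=(7 11)(8 9)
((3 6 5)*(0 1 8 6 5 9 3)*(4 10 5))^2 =((0 1 8 6 9 3 4 10 5))^2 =(0 8 9 4 5 1 6 3 10)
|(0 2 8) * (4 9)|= 6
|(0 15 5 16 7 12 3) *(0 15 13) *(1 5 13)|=9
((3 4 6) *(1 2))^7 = (1 2)(3 4 6) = ((1 2)(3 4 6))^7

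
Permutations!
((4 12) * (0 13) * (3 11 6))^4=((0 13)(3 11 6)(4 12))^4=(13)(3 11 6)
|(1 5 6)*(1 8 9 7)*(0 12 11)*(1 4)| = 21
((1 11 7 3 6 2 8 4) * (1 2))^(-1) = ((1 11 7 3 6)(2 8 4))^(-1) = (1 6 3 7 11)(2 4 8)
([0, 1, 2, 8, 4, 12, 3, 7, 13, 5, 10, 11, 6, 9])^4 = (3 5 8 12 13 6 9)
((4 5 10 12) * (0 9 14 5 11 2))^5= (0 12 9 4 14 11 5 2 10)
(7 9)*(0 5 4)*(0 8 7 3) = [5, 1, 2, 0, 8, 4, 6, 9, 7, 3] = (0 5 4 8 7 9 3)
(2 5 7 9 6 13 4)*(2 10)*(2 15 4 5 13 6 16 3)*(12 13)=(2 12 13 5 7 9 16 3)(4 10 15)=[0, 1, 12, 2, 10, 7, 6, 9, 8, 16, 15, 11, 13, 5, 14, 4, 3]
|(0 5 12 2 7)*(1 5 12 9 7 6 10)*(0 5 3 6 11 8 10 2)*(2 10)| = 12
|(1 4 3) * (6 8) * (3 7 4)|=|(1 3)(4 7)(6 8)|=2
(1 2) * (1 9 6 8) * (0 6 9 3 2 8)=(9)(0 6)(1 8)(2 3)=[6, 8, 3, 2, 4, 5, 0, 7, 1, 9]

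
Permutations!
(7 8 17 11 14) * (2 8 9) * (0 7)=(0 7 9 2 8 17 11 14)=[7, 1, 8, 3, 4, 5, 6, 9, 17, 2, 10, 14, 12, 13, 0, 15, 16, 11]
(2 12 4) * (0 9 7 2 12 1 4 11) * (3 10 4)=(0 9 7 2 1 3 10 4 12 11)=[9, 3, 1, 10, 12, 5, 6, 2, 8, 7, 4, 0, 11]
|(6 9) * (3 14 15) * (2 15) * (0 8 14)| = 6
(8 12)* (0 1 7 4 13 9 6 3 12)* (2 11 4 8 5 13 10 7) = (0 1 2 11 4 10 7 8)(3 12 5 13 9 6) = [1, 2, 11, 12, 10, 13, 3, 8, 0, 6, 7, 4, 5, 9]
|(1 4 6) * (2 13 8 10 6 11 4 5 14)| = |(1 5 14 2 13 8 10 6)(4 11)| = 8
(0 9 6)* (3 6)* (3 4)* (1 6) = (0 9 4 3 1 6) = [9, 6, 2, 1, 3, 5, 0, 7, 8, 4]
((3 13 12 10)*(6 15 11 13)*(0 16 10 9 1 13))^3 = ((0 16 10 3 6 15 11)(1 13 12 9))^3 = (0 3 11 10 15 16 6)(1 9 12 13)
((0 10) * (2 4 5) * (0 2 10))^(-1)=((2 4 5 10))^(-1)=(2 10 5 4)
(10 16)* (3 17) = (3 17)(10 16) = [0, 1, 2, 17, 4, 5, 6, 7, 8, 9, 16, 11, 12, 13, 14, 15, 10, 3]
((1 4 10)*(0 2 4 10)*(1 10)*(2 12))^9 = (0 12 2 4)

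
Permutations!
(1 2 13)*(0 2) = (0 2 13 1) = [2, 0, 13, 3, 4, 5, 6, 7, 8, 9, 10, 11, 12, 1]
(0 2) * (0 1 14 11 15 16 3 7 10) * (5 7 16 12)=(0 2 1 14 11 15 12 5 7 10)(3 16)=[2, 14, 1, 16, 4, 7, 6, 10, 8, 9, 0, 15, 5, 13, 11, 12, 3]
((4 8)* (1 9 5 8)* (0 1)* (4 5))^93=((0 1 9 4)(5 8))^93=(0 1 9 4)(5 8)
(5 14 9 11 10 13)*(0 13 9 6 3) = (0 13 5 14 6 3)(9 11 10) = [13, 1, 2, 0, 4, 14, 3, 7, 8, 11, 9, 10, 12, 5, 6]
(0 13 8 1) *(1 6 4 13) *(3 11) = [1, 0, 2, 11, 13, 5, 4, 7, 6, 9, 10, 3, 12, 8] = (0 1)(3 11)(4 13 8 6)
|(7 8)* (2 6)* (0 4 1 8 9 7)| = |(0 4 1 8)(2 6)(7 9)| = 4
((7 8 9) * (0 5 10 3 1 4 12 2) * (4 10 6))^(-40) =(0 6 12)(1 3 10)(2 5 4)(7 9 8)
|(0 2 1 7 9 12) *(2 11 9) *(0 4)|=15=|(0 11 9 12 4)(1 7 2)|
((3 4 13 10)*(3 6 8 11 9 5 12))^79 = (3 12 5 9 11 8 6 10 13 4)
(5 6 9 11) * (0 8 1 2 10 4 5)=[8, 2, 10, 3, 5, 6, 9, 7, 1, 11, 4, 0]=(0 8 1 2 10 4 5 6 9 11)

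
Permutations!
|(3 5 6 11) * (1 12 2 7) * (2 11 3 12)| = 6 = |(1 2 7)(3 5 6)(11 12)|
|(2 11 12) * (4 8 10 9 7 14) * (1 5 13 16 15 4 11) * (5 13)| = |(1 13 16 15 4 8 10 9 7 14 11 12 2)| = 13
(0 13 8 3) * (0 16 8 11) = [13, 1, 2, 16, 4, 5, 6, 7, 3, 9, 10, 0, 12, 11, 14, 15, 8] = (0 13 11)(3 16 8)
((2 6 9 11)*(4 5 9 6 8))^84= ((2 8 4 5 9 11))^84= (11)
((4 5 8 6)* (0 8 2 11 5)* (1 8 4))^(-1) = ((0 4)(1 8 6)(2 11 5))^(-1) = (0 4)(1 6 8)(2 5 11)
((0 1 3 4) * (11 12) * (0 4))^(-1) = ((0 1 3)(11 12))^(-1) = (0 3 1)(11 12)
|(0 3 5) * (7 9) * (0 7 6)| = 6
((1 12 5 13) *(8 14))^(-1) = ((1 12 5 13)(8 14))^(-1) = (1 13 5 12)(8 14)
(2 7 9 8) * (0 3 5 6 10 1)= (0 3 5 6 10 1)(2 7 9 8)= [3, 0, 7, 5, 4, 6, 10, 9, 2, 8, 1]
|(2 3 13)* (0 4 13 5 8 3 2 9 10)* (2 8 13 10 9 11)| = |(0 4 10)(2 8 3 5 13 11)| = 6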